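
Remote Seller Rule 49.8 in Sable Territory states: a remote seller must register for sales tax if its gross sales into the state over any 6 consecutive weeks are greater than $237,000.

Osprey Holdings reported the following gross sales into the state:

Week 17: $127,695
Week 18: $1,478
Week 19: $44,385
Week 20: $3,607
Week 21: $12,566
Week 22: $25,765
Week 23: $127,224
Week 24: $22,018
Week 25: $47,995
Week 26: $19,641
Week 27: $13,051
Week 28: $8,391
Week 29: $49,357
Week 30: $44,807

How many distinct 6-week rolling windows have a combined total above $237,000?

Week 17–Week 22: $127,695 + $1,478 + $44,385 + $3,607 + $12,566 + $25,765 = $215,496 (under)
Week 18–Week 23: $1,478 + $44,385 + $3,607 + $12,566 + $25,765 + $127,224 = $215,025 (under)
Week 19–Week 24: $44,385 + $3,607 + $12,566 + $25,765 + $127,224 + $22,018 = $235,565 (under)
Week 20–Week 25: $3,607 + $12,566 + $25,765 + $127,224 + $22,018 + $47,995 = $239,175 (over)
Week 21–Week 26: $12,566 + $25,765 + $127,224 + $22,018 + $47,995 + $19,641 = $255,209 (over)
Week 22–Week 27: $25,765 + $127,224 + $22,018 + $47,995 + $19,641 + $13,051 = $255,694 (over)
Week 23–Week 28: $127,224 + $22,018 + $47,995 + $19,641 + $13,051 + $8,391 = $238,320 (over)
Week 24–Week 29: $22,018 + $47,995 + $19,641 + $13,051 + $8,391 + $49,357 = $160,453 (under)
Week 25–Week 30: $47,995 + $19,641 + $13,051 + $8,391 + $49,357 + $44,807 = $183,242 (under)
4 windows exceed the threshold.

4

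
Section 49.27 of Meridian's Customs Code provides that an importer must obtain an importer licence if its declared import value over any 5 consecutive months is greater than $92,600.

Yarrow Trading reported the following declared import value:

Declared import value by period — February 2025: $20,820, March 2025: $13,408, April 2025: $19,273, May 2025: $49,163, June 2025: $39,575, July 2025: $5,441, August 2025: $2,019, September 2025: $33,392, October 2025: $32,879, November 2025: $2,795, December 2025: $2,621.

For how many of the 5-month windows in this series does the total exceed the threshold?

5

February 2025–June 2025: $20,820 + $13,408 + $19,273 + $49,163 + $39,575 = $142,239 (over)
March 2025–July 2025: $13,408 + $19,273 + $49,163 + $39,575 + $5,441 = $126,860 (over)
April 2025–August 2025: $19,273 + $49,163 + $39,575 + $5,441 + $2,019 = $115,471 (over)
May 2025–September 2025: $49,163 + $39,575 + $5,441 + $2,019 + $33,392 = $129,590 (over)
June 2025–October 2025: $39,575 + $5,441 + $2,019 + $33,392 + $32,879 = $113,306 (over)
July 2025–November 2025: $5,441 + $2,019 + $33,392 + $32,879 + $2,795 = $76,526 (under)
August 2025–December 2025: $2,019 + $33,392 + $32,879 + $2,795 + $2,621 = $73,706 (under)
5 windows exceed the threshold.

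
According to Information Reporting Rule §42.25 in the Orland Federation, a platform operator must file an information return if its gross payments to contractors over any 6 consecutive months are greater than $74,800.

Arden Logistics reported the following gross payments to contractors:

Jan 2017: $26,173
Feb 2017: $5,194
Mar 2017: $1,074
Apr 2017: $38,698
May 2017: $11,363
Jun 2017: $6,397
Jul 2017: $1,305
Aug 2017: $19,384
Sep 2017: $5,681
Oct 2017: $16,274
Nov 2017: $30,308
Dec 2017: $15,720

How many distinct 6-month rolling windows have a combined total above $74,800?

Jan 2017–Jun 2017: $26,173 + $5,194 + $1,074 + $38,698 + $11,363 + $6,397 = $88,899 (over)
Feb 2017–Jul 2017: $5,194 + $1,074 + $38,698 + $11,363 + $6,397 + $1,305 = $64,031 (under)
Mar 2017–Aug 2017: $1,074 + $38,698 + $11,363 + $6,397 + $1,305 + $19,384 = $78,221 (over)
Apr 2017–Sep 2017: $38,698 + $11,363 + $6,397 + $1,305 + $19,384 + $5,681 = $82,828 (over)
May 2017–Oct 2017: $11,363 + $6,397 + $1,305 + $19,384 + $5,681 + $16,274 = $60,404 (under)
Jun 2017–Nov 2017: $6,397 + $1,305 + $19,384 + $5,681 + $16,274 + $30,308 = $79,349 (over)
Jul 2017–Dec 2017: $1,305 + $19,384 + $5,681 + $16,274 + $30,308 + $15,720 = $88,672 (over)
5 windows exceed the threshold.

5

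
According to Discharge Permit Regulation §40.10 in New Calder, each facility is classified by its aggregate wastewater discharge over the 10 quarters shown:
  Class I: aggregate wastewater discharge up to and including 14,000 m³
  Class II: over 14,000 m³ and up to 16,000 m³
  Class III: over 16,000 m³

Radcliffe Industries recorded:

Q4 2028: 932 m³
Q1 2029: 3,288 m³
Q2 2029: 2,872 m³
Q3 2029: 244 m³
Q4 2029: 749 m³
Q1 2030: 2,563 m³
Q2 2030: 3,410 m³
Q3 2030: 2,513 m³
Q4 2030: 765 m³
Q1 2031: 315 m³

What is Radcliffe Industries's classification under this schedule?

Aggregate wastewater discharge: 932 m³ + 3,288 m³ + 2,872 m³ + 244 m³ + 749 m³ + 2,563 m³ + 3,410 m³ + 2,513 m³ + 765 m³ + 315 m³ = 17,651 m³.
17,651 m³ > 16,000 m³, so Class III applies.

Class III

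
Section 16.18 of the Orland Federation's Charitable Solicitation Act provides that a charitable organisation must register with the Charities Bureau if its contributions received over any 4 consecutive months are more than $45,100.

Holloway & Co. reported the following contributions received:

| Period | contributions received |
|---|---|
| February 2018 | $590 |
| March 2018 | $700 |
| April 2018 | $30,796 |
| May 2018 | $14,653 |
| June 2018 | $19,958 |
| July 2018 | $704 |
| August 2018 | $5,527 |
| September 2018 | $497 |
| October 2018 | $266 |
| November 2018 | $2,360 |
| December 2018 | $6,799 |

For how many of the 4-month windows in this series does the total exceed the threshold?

February 2018–May 2018: $590 + $700 + $30,796 + $14,653 = $46,739 (over)
March 2018–June 2018: $700 + $30,796 + $14,653 + $19,958 = $66,107 (over)
April 2018–July 2018: $30,796 + $14,653 + $19,958 + $704 = $66,111 (over)
May 2018–August 2018: $14,653 + $19,958 + $704 + $5,527 = $40,842 (under)
June 2018–September 2018: $19,958 + $704 + $5,527 + $497 = $26,686 (under)
July 2018–October 2018: $704 + $5,527 + $497 + $266 = $6,994 (under)
August 2018–November 2018: $5,527 + $497 + $266 + $2,360 = $8,650 (under)
September 2018–December 2018: $497 + $266 + $2,360 + $6,799 = $9,922 (under)
3 windows exceed the threshold.

3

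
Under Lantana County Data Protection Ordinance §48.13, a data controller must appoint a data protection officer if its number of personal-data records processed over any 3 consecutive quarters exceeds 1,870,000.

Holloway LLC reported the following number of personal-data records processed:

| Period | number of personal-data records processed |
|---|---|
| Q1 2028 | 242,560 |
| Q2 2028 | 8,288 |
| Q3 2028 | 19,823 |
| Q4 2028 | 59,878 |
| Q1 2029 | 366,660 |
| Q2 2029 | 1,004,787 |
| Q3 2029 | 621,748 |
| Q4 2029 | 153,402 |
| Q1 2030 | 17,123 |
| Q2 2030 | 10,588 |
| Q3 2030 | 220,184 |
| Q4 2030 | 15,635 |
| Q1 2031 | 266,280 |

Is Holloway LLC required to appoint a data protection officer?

Yes

Q1 2028–Q3 2028: 242,560 + 8,288 + 19,823 = 270,671 (under)
Q2 2028–Q4 2028: 8,288 + 19,823 + 59,878 = 87,989 (under)
Q3 2028–Q1 2029: 19,823 + 59,878 + 366,660 = 446,361 (under)
Q4 2028–Q2 2029: 59,878 + 366,660 + 1,004,787 = 1,431,325 (under)
Q1 2029–Q3 2029: 366,660 + 1,004,787 + 621,748 = 1,993,195 (over)
Q2 2029–Q4 2029: 1,004,787 + 621,748 + 153,402 = 1,779,937 (under)
Q3 2029–Q1 2030: 621,748 + 153,402 + 17,123 = 792,273 (under)
Q4 2029–Q2 2030: 153,402 + 17,123 + 10,588 = 181,113 (under)
Q1 2030–Q3 2030: 17,123 + 10,588 + 220,184 = 247,895 (under)
Q2 2030–Q4 2030: 10,588 + 220,184 + 15,635 = 246,407 (under)
Q3 2030–Q1 2031: 220,184 + 15,635 + 266,280 = 502,099 (under)
At least one window exceeds 1,870,000.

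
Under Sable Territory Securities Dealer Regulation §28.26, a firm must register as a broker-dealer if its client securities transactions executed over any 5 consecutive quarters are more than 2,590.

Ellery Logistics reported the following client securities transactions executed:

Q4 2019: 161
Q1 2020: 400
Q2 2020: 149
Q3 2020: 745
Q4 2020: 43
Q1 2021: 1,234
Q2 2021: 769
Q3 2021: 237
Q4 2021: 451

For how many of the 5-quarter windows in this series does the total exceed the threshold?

3

Q4 2019–Q4 2020: 161 + 400 + 149 + 745 + 43 = 1,498 (under)
Q1 2020–Q1 2021: 400 + 149 + 745 + 43 + 1,234 = 2,571 (under)
Q2 2020–Q2 2021: 149 + 745 + 43 + 1,234 + 769 = 2,940 (over)
Q3 2020–Q3 2021: 745 + 43 + 1,234 + 769 + 237 = 3,028 (over)
Q4 2020–Q4 2021: 43 + 1,234 + 769 + 237 + 451 = 2,734 (over)
3 windows exceed the threshold.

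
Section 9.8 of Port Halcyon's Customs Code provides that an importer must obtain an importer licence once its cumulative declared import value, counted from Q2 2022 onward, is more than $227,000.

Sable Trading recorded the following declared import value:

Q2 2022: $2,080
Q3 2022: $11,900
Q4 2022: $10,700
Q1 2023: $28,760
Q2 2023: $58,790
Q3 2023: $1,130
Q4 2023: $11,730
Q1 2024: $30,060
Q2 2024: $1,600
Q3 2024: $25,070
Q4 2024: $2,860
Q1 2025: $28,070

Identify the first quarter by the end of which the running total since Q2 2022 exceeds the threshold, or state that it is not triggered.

Not triggered

Through Q2 2022: $2,080
Through Q3 2022: $13,980
Through Q4 2022: $24,680
Through Q1 2023: $53,440
Through Q2 2023: $112,230
Through Q3 2023: $113,360
Through Q4 2023: $125,090
Through Q1 2024: $155,150
Through Q2 2024: $156,750
Through Q3 2024: $181,820
Through Q4 2024: $184,680
Through Q1 2025: $212,750
Final cumulative total $212,750 ≤ $227,000; the threshold is never exceeded.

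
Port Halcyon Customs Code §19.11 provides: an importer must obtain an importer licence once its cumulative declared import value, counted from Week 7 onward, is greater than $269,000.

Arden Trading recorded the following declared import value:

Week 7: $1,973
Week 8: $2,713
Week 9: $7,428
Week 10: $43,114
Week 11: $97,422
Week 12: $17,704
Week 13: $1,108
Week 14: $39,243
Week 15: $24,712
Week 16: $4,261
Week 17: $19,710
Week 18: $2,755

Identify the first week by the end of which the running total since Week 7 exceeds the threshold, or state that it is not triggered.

Not triggered

Through Week 7: $1,973
Through Week 8: $4,686
Through Week 9: $12,114
Through Week 10: $55,228
Through Week 11: $152,650
Through Week 12: $170,354
Through Week 13: $171,462
Through Week 14: $210,705
Through Week 15: $235,417
Through Week 16: $239,678
Through Week 17: $259,388
Through Week 18: $262,143
Final cumulative total $262,143 ≤ $269,000; the threshold is never exceeded.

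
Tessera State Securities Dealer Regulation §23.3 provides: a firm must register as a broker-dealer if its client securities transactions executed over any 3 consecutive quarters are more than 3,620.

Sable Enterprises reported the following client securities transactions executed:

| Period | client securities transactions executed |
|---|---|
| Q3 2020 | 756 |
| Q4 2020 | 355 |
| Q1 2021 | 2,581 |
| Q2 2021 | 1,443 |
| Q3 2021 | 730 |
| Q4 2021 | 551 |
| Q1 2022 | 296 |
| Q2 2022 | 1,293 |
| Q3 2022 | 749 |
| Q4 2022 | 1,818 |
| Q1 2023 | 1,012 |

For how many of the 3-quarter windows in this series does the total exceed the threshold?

4

Q3 2020–Q1 2021: 756 + 355 + 2,581 = 3,692 (over)
Q4 2020–Q2 2021: 355 + 2,581 + 1,443 = 4,379 (over)
Q1 2021–Q3 2021: 2,581 + 1,443 + 730 = 4,754 (over)
Q2 2021–Q4 2021: 1,443 + 730 + 551 = 2,724 (under)
Q3 2021–Q1 2022: 730 + 551 + 296 = 1,577 (under)
Q4 2021–Q2 2022: 551 + 296 + 1,293 = 2,140 (under)
Q1 2022–Q3 2022: 296 + 1,293 + 749 = 2,338 (under)
Q2 2022–Q4 2022: 1,293 + 749 + 1,818 = 3,860 (over)
Q3 2022–Q1 2023: 749 + 1,818 + 1,012 = 3,579 (under)
4 windows exceed the threshold.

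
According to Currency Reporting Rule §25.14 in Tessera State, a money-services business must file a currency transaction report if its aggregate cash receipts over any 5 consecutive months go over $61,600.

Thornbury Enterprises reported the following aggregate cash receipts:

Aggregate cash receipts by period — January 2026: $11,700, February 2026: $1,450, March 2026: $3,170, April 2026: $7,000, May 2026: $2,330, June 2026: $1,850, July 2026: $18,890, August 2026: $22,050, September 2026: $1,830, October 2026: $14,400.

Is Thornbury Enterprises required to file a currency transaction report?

January 2026–May 2026: $11,700 + $1,450 + $3,170 + $7,000 + $2,330 = $25,650 (under)
February 2026–June 2026: $1,450 + $3,170 + $7,000 + $2,330 + $1,850 = $15,800 (under)
March 2026–July 2026: $3,170 + $7,000 + $2,330 + $1,850 + $18,890 = $33,240 (under)
April 2026–August 2026: $7,000 + $2,330 + $1,850 + $18,890 + $22,050 = $52,120 (under)
May 2026–September 2026: $2,330 + $1,850 + $18,890 + $22,050 + $1,830 = $46,950 (under)
June 2026–October 2026: $1,850 + $18,890 + $22,050 + $1,830 + $14,400 = $59,020 (under)
No window exceeds $61,600.

No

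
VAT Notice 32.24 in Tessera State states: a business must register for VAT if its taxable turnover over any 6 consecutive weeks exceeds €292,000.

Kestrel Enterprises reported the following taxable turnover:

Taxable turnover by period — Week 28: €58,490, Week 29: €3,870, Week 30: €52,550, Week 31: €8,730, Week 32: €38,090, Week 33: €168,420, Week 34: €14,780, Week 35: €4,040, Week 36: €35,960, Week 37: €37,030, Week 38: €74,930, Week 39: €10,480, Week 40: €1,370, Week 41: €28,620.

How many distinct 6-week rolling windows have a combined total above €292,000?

3

Week 28–Week 33: €58,490 + €3,870 + €52,550 + €8,730 + €38,090 + €168,420 = €330,150 (over)
Week 29–Week 34: €3,870 + €52,550 + €8,730 + €38,090 + €168,420 + €14,780 = €286,440 (under)
Week 30–Week 35: €52,550 + €8,730 + €38,090 + €168,420 + €14,780 + €4,040 = €286,610 (under)
Week 31–Week 36: €8,730 + €38,090 + €168,420 + €14,780 + €4,040 + €35,960 = €270,020 (under)
Week 32–Week 37: €38,090 + €168,420 + €14,780 + €4,040 + €35,960 + €37,030 = €298,320 (over)
Week 33–Week 38: €168,420 + €14,780 + €4,040 + €35,960 + €37,030 + €74,930 = €335,160 (over)
Week 34–Week 39: €14,780 + €4,040 + €35,960 + €37,030 + €74,930 + €10,480 = €177,220 (under)
Week 35–Week 40: €4,040 + €35,960 + €37,030 + €74,930 + €10,480 + €1,370 = €163,810 (under)
Week 36–Week 41: €35,960 + €37,030 + €74,930 + €10,480 + €1,370 + €28,620 = €188,390 (under)
3 windows exceed the threshold.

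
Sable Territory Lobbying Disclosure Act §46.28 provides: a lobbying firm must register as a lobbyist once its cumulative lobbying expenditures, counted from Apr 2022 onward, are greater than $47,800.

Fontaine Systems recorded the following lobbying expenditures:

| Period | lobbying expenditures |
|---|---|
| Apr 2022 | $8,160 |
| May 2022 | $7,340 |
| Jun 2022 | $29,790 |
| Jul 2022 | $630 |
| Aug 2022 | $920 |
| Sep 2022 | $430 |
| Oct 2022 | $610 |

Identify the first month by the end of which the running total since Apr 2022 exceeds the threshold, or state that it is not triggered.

Through Apr 2022: $8,160
Through May 2022: $15,500
Through Jun 2022: $45,290
Through Jul 2022: $45,920
Through Aug 2022: $46,840
Through Sep 2022: $47,270
Through Oct 2022: $47,880 ← exceeds threshold

Oct 2022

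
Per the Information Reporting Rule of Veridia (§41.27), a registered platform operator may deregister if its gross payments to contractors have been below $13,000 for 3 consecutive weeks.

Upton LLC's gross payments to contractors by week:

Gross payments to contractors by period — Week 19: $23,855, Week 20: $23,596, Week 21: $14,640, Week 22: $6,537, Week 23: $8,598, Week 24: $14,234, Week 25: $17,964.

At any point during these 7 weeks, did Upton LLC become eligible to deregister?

No

Weeks below $13,000: Week 22, Week 23.
Longest run of consecutive weeks below the threshold: 2.
2 < 3, so Upton LLC never became eligible.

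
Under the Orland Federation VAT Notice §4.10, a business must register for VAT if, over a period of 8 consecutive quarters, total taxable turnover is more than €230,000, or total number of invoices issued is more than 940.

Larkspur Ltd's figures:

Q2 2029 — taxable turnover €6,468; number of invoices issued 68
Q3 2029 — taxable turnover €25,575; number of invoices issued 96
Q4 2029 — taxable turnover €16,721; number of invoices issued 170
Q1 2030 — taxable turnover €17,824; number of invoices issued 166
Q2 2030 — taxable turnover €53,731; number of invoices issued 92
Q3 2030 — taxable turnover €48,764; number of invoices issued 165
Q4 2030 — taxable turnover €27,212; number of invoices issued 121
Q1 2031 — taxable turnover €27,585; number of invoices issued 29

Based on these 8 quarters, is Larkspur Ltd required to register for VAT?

No

Total taxable turnover: €6,468 + €25,575 + €16,721 + €17,824 + €53,731 + €48,764 + €27,212 + €27,585 = €223,880 (≤ €230,000).
Total number of invoices issued: 68 + 96 + 170 + 166 + 92 + 165 + 121 + 29 = 907 (≤ 940).
The test is 'or': neither threshold is exceeded.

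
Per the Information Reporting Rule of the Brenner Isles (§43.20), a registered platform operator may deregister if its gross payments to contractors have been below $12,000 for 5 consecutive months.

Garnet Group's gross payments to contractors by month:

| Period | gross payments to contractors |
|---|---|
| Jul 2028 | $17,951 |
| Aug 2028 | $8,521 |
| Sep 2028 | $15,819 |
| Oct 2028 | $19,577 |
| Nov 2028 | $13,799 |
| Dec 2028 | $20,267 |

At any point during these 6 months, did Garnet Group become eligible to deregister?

Months below $12,000: Aug 2028.
Longest run of consecutive months below the threshold: 1.
1 < 5, so Garnet Group never became eligible.

No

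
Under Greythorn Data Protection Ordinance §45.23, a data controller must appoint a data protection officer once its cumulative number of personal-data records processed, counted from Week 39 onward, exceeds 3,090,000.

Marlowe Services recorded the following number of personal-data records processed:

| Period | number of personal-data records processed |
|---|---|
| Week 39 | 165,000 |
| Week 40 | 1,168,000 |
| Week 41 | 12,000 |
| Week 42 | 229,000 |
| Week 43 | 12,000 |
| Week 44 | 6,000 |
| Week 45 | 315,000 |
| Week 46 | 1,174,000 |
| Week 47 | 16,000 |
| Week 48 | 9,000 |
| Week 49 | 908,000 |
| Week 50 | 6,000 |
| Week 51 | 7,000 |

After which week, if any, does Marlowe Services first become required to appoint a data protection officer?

Through Week 39: 165,000
Through Week 40: 1,333,000
Through Week 41: 1,345,000
Through Week 42: 1,574,000
Through Week 43: 1,586,000
Through Week 44: 1,592,000
Through Week 45: 1,907,000
Through Week 46: 3,081,000
Through Week 47: 3,097,000 ← exceeds threshold

Week 47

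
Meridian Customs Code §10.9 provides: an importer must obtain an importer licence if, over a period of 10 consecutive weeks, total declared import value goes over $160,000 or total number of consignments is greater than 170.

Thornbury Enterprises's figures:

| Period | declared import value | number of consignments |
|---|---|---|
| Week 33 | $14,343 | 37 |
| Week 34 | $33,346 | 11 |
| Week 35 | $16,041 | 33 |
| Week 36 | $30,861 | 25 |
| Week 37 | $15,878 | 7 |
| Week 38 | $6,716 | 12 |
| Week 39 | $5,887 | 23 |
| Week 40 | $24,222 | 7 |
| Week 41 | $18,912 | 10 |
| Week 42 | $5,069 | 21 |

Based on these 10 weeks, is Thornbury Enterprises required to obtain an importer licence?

Total declared import value: $14,343 + $33,346 + $16,041 + $30,861 + $15,878 + $6,716 + $5,887 + $24,222 + $18,912 + $5,069 = $171,275 (> $160,000).
Total number of consignments: 37 + 11 + 33 + 25 + 7 + 12 + 23 + 7 + 10 + 21 = 186 (> 170).
The test is 'or': at least one threshold is exceeded.

Yes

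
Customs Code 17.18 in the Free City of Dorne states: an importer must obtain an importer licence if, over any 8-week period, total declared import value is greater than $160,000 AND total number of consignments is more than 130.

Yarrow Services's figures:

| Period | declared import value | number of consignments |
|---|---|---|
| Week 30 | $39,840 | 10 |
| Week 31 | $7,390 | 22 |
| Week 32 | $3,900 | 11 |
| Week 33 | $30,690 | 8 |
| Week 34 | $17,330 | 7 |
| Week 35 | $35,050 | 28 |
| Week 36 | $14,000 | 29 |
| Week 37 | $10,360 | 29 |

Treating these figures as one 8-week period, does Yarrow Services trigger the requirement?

Total declared import value: $39,840 + $7,390 + $3,900 + $30,690 + $17,330 + $35,050 + $14,000 + $10,360 = $158,560 (≤ $160,000).
Total number of consignments: 10 + 22 + 11 + 8 + 7 + 28 + 29 + 29 = 144 (> 130).
The test is 'and': the rule requires both, and at least one is not exceeded.

No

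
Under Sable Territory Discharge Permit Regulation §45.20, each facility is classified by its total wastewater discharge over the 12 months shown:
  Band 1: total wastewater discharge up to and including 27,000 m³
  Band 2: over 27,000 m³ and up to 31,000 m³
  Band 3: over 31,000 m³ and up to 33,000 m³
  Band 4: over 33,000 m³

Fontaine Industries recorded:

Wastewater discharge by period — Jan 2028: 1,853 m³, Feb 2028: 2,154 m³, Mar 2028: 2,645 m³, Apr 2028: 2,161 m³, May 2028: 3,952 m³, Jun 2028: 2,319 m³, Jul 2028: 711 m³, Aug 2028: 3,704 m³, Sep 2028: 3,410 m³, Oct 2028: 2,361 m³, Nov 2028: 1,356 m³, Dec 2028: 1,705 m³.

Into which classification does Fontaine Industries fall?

Band 2

Total wastewater discharge: 1,853 m³ + 2,154 m³ + 2,645 m³ + 2,161 m³ + 3,952 m³ + 2,319 m³ + 711 m³ + 3,704 m³ + 3,410 m³ + 2,361 m³ + 1,356 m³ + 1,705 m³ = 28,331 m³.
27,000 m³ < 28,331 m³ ≤ 31,000 m³, so Band 2 applies.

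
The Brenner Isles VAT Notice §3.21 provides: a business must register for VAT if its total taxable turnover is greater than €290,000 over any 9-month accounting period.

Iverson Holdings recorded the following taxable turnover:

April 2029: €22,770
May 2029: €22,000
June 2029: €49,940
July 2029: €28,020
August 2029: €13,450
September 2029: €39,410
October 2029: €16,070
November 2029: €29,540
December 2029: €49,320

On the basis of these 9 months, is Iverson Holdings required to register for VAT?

No

Total taxable turnover: €22,770 + €22,000 + €49,940 + €28,020 + €13,450 + €39,410 + €16,070 + €29,540 + €49,320 = €270,520.
€270,520 ≤ €290,000, so the threshold is not exceeded.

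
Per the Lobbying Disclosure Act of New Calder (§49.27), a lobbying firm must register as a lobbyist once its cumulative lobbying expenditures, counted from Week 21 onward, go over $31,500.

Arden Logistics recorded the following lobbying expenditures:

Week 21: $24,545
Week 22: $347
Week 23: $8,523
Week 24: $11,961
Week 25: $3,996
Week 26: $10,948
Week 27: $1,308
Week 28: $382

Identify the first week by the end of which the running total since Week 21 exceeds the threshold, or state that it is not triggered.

Through Week 21: $24,545
Through Week 22: $24,892
Through Week 23: $33,415 ← exceeds threshold

Week 23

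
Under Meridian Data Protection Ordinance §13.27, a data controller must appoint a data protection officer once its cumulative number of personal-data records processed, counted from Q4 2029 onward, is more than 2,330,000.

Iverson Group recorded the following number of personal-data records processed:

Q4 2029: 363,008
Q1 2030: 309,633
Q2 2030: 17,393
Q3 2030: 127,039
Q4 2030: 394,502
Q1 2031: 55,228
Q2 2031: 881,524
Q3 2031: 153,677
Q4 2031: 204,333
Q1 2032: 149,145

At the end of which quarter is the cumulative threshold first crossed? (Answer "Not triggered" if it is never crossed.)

Q4 2031

Through Q4 2029: 363,008
Through Q1 2030: 672,641
Through Q2 2030: 690,034
Through Q3 2030: 817,073
Through Q4 2030: 1,211,575
Through Q1 2031: 1,266,803
Through Q2 2031: 2,148,327
Through Q3 2031: 2,302,004
Through Q4 2031: 2,506,337 ← exceeds threshold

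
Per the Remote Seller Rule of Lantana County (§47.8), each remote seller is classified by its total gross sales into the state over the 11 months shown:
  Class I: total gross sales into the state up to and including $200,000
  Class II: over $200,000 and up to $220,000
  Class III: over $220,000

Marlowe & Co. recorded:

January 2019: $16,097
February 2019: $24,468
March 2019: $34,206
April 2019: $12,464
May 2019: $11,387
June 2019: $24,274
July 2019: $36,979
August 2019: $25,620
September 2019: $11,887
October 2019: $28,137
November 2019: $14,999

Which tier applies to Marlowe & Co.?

Total gross sales into the state: $16,097 + $24,468 + $34,206 + $12,464 + $11,387 + $24,274 + $36,979 + $25,620 + $11,887 + $28,137 + $14,999 = $240,518.
$240,518 > $220,000, so Class III applies.

Class III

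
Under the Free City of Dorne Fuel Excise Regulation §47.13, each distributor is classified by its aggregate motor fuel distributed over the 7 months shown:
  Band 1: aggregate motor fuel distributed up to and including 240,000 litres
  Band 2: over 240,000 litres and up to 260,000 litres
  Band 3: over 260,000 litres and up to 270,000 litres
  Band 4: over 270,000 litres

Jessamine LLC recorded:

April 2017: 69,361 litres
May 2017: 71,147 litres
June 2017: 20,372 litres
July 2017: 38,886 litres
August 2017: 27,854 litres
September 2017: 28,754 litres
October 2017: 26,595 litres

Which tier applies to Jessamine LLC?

Band 4

Aggregate motor fuel distributed: 69,361 litres + 71,147 litres + 20,372 litres + 38,886 litres + 27,854 litres + 28,754 litres + 26,595 litres = 282,969 litres.
282,969 litres > 270,000 litres, so Band 4 applies.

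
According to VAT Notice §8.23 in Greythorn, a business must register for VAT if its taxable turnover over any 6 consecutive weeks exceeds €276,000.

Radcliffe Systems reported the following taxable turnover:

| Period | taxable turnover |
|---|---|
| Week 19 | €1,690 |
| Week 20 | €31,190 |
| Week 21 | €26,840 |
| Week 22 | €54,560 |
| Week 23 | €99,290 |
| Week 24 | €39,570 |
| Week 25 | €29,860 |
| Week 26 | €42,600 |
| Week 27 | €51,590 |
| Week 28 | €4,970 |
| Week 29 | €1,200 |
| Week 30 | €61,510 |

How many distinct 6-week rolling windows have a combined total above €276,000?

Week 19–Week 24: €1,690 + €31,190 + €26,840 + €54,560 + €99,290 + €39,570 = €253,140 (under)
Week 20–Week 25: €31,190 + €26,840 + €54,560 + €99,290 + €39,570 + €29,860 = €281,310 (over)
Week 21–Week 26: €26,840 + €54,560 + €99,290 + €39,570 + €29,860 + €42,600 = €292,720 (over)
Week 22–Week 27: €54,560 + €99,290 + €39,570 + €29,860 + €42,600 + €51,590 = €317,470 (over)
Week 23–Week 28: €99,290 + €39,570 + €29,860 + €42,600 + €51,590 + €4,970 = €267,880 (under)
Week 24–Week 29: €39,570 + €29,860 + €42,600 + €51,590 + €4,970 + €1,200 = €169,790 (under)
Week 25–Week 30: €29,860 + €42,600 + €51,590 + €4,970 + €1,200 + €61,510 = €191,730 (under)
3 windows exceed the threshold.

3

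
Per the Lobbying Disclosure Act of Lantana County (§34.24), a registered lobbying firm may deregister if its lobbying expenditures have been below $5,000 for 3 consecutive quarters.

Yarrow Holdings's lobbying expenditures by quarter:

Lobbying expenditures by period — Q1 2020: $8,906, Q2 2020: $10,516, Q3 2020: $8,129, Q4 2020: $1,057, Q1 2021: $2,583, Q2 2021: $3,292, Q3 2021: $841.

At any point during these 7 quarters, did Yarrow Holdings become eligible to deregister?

Quarters below $5,000: Q4 2020, Q1 2021, Q2 2021, Q3 2021.
Longest run of consecutive quarters below the threshold: 4.
4 ≥ 3, so Yarrow Holdings became eligible.

Yes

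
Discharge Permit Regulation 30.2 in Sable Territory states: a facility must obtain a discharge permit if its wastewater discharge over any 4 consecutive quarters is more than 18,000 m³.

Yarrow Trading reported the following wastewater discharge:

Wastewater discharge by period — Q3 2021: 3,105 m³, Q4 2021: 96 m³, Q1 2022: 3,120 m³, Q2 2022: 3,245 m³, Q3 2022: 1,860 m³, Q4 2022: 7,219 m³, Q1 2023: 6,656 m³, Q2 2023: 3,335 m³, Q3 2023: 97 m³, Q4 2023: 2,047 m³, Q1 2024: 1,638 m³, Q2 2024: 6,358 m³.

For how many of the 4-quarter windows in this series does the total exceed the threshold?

2

Q3 2021–Q2 2022: 3,105 m³ + 96 m³ + 3,120 m³ + 3,245 m³ = 9,566 m³ (under)
Q4 2021–Q3 2022: 96 m³ + 3,120 m³ + 3,245 m³ + 1,860 m³ = 8,321 m³ (under)
Q1 2022–Q4 2022: 3,120 m³ + 3,245 m³ + 1,860 m³ + 7,219 m³ = 15,444 m³ (under)
Q2 2022–Q1 2023: 3,245 m³ + 1,860 m³ + 7,219 m³ + 6,656 m³ = 18,980 m³ (over)
Q3 2022–Q2 2023: 1,860 m³ + 7,219 m³ + 6,656 m³ + 3,335 m³ = 19,070 m³ (over)
Q4 2022–Q3 2023: 7,219 m³ + 6,656 m³ + 3,335 m³ + 97 m³ = 17,307 m³ (under)
Q1 2023–Q4 2023: 6,656 m³ + 3,335 m³ + 97 m³ + 2,047 m³ = 12,135 m³ (under)
Q2 2023–Q1 2024: 3,335 m³ + 97 m³ + 2,047 m³ + 1,638 m³ = 7,117 m³ (under)
Q3 2023–Q2 2024: 97 m³ + 2,047 m³ + 1,638 m³ + 6,358 m³ = 10,140 m³ (under)
2 windows exceed the threshold.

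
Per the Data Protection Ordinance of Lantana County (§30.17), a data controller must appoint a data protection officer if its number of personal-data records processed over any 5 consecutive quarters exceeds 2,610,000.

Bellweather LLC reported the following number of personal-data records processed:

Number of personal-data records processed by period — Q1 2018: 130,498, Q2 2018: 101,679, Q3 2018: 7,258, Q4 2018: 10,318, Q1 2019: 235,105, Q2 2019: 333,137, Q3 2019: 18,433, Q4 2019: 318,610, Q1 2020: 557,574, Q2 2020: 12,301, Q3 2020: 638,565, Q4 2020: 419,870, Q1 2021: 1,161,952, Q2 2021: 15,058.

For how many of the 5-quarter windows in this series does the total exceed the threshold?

1

Q1 2018–Q1 2019: 130,498 + 101,679 + 7,258 + 10,318 + 235,105 = 484,858 (under)
Q2 2018–Q2 2019: 101,679 + 7,258 + 10,318 + 235,105 + 333,137 = 687,497 (under)
Q3 2018–Q3 2019: 7,258 + 10,318 + 235,105 + 333,137 + 18,433 = 604,251 (under)
Q4 2018–Q4 2019: 10,318 + 235,105 + 333,137 + 18,433 + 318,610 = 915,603 (under)
Q1 2019–Q1 2020: 235,105 + 333,137 + 18,433 + 318,610 + 557,574 = 1,462,859 (under)
Q2 2019–Q2 2020: 333,137 + 18,433 + 318,610 + 557,574 + 12,301 = 1,240,055 (under)
Q3 2019–Q3 2020: 18,433 + 318,610 + 557,574 + 12,301 + 638,565 = 1,545,483 (under)
Q4 2019–Q4 2020: 318,610 + 557,574 + 12,301 + 638,565 + 419,870 = 1,946,920 (under)
Q1 2020–Q1 2021: 557,574 + 12,301 + 638,565 + 419,870 + 1,161,952 = 2,790,262 (over)
Q2 2020–Q2 2021: 12,301 + 638,565 + 419,870 + 1,161,952 + 15,058 = 2,247,746 (under)
1 window exceeds the threshold.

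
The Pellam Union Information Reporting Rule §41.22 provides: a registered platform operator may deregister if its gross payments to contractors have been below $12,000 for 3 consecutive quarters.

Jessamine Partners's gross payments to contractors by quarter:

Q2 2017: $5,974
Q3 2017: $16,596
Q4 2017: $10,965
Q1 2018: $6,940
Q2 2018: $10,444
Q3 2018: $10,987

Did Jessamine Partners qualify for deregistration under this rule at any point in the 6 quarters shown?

Quarters below $12,000: Q2 2017, Q4 2017, Q1 2018, Q2 2018, Q3 2018.
Longest run of consecutive quarters below the threshold: 4.
4 ≥ 3, so Jessamine Partners became eligible.

Yes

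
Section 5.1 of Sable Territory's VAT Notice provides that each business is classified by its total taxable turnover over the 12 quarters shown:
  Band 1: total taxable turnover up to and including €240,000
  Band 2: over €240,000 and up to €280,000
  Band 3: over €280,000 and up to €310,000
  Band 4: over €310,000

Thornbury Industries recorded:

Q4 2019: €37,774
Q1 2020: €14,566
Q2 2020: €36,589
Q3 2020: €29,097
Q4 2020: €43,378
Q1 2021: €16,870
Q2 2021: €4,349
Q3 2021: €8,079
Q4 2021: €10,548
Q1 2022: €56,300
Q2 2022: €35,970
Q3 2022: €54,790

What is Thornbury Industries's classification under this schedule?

Total taxable turnover: €37,774 + €14,566 + €36,589 + €29,097 + €43,378 + €16,870 + €4,349 + €8,079 + €10,548 + €56,300 + €35,970 + €54,790 = €348,310.
€348,310 > €310,000, so Band 4 applies.

Band 4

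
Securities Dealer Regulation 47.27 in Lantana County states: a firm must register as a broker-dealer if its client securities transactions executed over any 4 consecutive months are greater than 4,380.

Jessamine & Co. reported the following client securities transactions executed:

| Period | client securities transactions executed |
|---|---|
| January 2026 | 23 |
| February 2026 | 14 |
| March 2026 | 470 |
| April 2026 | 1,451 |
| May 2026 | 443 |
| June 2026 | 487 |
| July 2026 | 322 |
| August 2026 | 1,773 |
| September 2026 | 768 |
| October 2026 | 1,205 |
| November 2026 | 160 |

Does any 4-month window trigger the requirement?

January 2026–April 2026: 23 + 14 + 470 + 1,451 = 1,958 (under)
February 2026–May 2026: 14 + 470 + 1,451 + 443 = 2,378 (under)
March 2026–June 2026: 470 + 1,451 + 443 + 487 = 2,851 (under)
April 2026–July 2026: 1,451 + 443 + 487 + 322 = 2,703 (under)
May 2026–August 2026: 443 + 487 + 322 + 1,773 = 3,025 (under)
June 2026–September 2026: 487 + 322 + 1,773 + 768 = 3,350 (under)
July 2026–October 2026: 322 + 1,773 + 768 + 1,205 = 4,068 (under)
August 2026–November 2026: 1,773 + 768 + 1,205 + 160 = 3,906 (under)
No window exceeds 4,380.

No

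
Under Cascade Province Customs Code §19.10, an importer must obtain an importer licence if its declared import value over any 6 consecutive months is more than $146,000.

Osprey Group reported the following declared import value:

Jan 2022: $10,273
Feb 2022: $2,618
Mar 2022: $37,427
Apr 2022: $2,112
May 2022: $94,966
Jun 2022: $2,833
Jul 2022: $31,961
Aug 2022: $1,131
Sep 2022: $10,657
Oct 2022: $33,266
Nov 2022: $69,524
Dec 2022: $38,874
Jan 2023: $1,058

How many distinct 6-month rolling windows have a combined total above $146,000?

Jan 2022–Jun 2022: $10,273 + $2,618 + $37,427 + $2,112 + $94,966 + $2,833 = $150,229 (over)
Feb 2022–Jul 2022: $2,618 + $37,427 + $2,112 + $94,966 + $2,833 + $31,961 = $171,917 (over)
Mar 2022–Aug 2022: $37,427 + $2,112 + $94,966 + $2,833 + $31,961 + $1,131 = $170,430 (over)
Apr 2022–Sep 2022: $2,112 + $94,966 + $2,833 + $31,961 + $1,131 + $10,657 = $143,660 (under)
May 2022–Oct 2022: $94,966 + $2,833 + $31,961 + $1,131 + $10,657 + $33,266 = $174,814 (over)
Jun 2022–Nov 2022: $2,833 + $31,961 + $1,131 + $10,657 + $33,266 + $69,524 = $149,372 (over)
Jul 2022–Dec 2022: $31,961 + $1,131 + $10,657 + $33,266 + $69,524 + $38,874 = $185,413 (over)
Aug 2022–Jan 2023: $1,131 + $10,657 + $33,266 + $69,524 + $38,874 + $1,058 = $154,510 (over)
7 windows exceed the threshold.

7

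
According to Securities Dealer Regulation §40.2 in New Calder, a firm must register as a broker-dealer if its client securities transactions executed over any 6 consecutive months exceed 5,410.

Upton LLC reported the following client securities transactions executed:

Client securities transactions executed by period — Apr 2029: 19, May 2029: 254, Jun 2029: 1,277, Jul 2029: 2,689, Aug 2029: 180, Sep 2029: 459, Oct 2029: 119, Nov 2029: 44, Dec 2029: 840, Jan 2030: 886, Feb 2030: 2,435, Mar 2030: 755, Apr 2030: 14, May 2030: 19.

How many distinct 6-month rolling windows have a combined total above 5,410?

0

Apr 2029–Sep 2029: 19 + 254 + 1,277 + 2,689 + 180 + 459 = 4,878 (under)
May 2029–Oct 2029: 254 + 1,277 + 2,689 + 180 + 459 + 119 = 4,978 (under)
Jun 2029–Nov 2029: 1,277 + 2,689 + 180 + 459 + 119 + 44 = 4,768 (under)
Jul 2029–Dec 2029: 2,689 + 180 + 459 + 119 + 44 + 840 = 4,331 (under)
Aug 2029–Jan 2030: 180 + 459 + 119 + 44 + 840 + 886 = 2,528 (under)
Sep 2029–Feb 2030: 459 + 119 + 44 + 840 + 886 + 2,435 = 4,783 (under)
Oct 2029–Mar 2030: 119 + 44 + 840 + 886 + 2,435 + 755 = 5,079 (under)
Nov 2029–Apr 2030: 44 + 840 + 886 + 2,435 + 755 + 14 = 4,974 (under)
Dec 2029–May 2030: 840 + 886 + 2,435 + 755 + 14 + 19 = 4,949 (under)
0 windows exceed the threshold.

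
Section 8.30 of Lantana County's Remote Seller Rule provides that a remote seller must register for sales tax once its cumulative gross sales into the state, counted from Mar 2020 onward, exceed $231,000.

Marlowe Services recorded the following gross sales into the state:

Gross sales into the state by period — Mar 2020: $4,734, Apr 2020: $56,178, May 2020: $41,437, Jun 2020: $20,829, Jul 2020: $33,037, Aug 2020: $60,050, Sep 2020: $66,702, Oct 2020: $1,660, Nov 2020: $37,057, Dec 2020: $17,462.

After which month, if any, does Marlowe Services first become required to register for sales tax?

Through Mar 2020: $4,734
Through Apr 2020: $60,912
Through May 2020: $102,349
Through Jun 2020: $123,178
Through Jul 2020: $156,215
Through Aug 2020: $216,265
Through Sep 2020: $282,967 ← exceeds threshold

Sep 2020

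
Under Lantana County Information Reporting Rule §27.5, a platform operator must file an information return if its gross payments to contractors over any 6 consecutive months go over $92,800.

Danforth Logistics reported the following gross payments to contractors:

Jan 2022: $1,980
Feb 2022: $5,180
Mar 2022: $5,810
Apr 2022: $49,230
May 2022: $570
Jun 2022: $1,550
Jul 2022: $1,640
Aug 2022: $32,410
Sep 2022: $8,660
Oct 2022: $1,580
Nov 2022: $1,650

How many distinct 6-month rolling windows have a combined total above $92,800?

Jan 2022–Jun 2022: $1,980 + $5,180 + $5,810 + $49,230 + $570 + $1,550 = $64,320 (under)
Feb 2022–Jul 2022: $5,180 + $5,810 + $49,230 + $570 + $1,550 + $1,640 = $63,980 (under)
Mar 2022–Aug 2022: $5,810 + $49,230 + $570 + $1,550 + $1,640 + $32,410 = $91,210 (under)
Apr 2022–Sep 2022: $49,230 + $570 + $1,550 + $1,640 + $32,410 + $8,660 = $94,060 (over)
May 2022–Oct 2022: $570 + $1,550 + $1,640 + $32,410 + $8,660 + $1,580 = $46,410 (under)
Jun 2022–Nov 2022: $1,550 + $1,640 + $32,410 + $8,660 + $1,580 + $1,650 = $47,490 (under)
1 window exceeds the threshold.

1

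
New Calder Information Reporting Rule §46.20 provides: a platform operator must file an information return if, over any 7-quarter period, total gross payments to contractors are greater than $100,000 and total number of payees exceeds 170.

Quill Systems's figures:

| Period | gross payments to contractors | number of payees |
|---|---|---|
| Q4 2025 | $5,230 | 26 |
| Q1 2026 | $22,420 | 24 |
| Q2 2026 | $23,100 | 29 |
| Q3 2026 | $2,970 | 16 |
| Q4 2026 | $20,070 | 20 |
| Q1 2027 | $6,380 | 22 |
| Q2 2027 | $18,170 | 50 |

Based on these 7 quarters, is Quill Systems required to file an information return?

No

Total gross payments to contractors: $5,230 + $22,420 + $23,100 + $2,970 + $20,070 + $6,380 + $18,170 = $98,340 (≤ $100,000).
Total number of payees: 26 + 24 + 29 + 16 + 20 + 22 + 50 = 187 (> 170).
The test is 'and': the rule requires both, and at least one is not exceeded.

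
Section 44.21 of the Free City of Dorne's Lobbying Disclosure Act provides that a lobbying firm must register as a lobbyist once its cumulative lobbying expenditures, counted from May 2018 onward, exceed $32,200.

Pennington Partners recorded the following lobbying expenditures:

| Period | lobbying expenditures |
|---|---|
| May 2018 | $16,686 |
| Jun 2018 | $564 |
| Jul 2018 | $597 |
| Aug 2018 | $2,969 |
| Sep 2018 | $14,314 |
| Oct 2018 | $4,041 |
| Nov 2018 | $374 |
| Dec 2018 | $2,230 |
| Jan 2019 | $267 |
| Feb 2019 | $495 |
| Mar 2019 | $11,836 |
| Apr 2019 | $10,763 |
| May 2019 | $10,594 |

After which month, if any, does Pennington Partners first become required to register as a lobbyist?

Through May 2018: $16,686
Through Jun 2018: $17,250
Through Jul 2018: $17,847
Through Aug 2018: $20,816
Through Sep 2018: $35,130 ← exceeds threshold

Sep 2018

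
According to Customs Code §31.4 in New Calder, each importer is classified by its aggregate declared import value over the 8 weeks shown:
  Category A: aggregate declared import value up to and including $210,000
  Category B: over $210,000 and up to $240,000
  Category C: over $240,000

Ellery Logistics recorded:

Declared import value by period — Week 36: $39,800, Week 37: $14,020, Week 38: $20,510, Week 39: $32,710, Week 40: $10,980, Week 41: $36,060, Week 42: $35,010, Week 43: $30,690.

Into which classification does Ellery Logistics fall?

Aggregate declared import value: $39,800 + $14,020 + $20,510 + $32,710 + $10,980 + $36,060 + $35,010 + $30,690 = $219,780.
$210,000 < $219,780 ≤ $240,000, so Category B applies.

Category B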